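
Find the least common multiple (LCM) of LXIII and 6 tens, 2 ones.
Convert LXIII (Roman numeral) → 50 + 10 + 1 + 1 + 1 = 63 (decimal)
Convert 6 tens, 2 ones (place-value notation) → 6×10 + 2 = 62 (decimal)
Compute lcm(63, 62) = 3906
3906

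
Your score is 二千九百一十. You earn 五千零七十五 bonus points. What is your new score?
Convert 二千九百一十 (Chinese numeral) → 2×1000 + 9×100 + 1×10 = 2910 (decimal)
Convert 五千零七十五 (Chinese numeral) → 5×1000 + 7×10 + 5 = 5075 (decimal)
Compute 2910 + 5075 = 7985
7985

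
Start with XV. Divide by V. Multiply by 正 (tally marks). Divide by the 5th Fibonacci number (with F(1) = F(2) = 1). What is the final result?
Convert XV (Roman numeral) → 10 + 5 = 15 (decimal)
Start: 15
Convert V (Roman numeral) → 5 (decimal)
15 ÷ 5 = 3
Convert 正 (tally marks) → 5 (decimal)
3 × 5 = 15
Convert the 5th Fibonacci number (with F(1) = F(2) = 1) (Fibonacci index) → 1, 1, 2, 3, 5 → 5 (decimal)
15 ÷ 5 = 3
3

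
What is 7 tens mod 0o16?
Convert 7 tens (place-value notation) → 7×10 = 70 (decimal)
Convert 0o16 (octal) → 1×8 + 6 = 14 (decimal)
Compute 70 mod 14 = 0
0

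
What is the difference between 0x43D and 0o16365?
Convert 0x43D (hexadecimal) → 4×256 + 3×16 + 13 = 1085 (decimal)
Convert 0o16365 (octal) → 1×4096 + 6×512 + 3×64 + 6×8 + 5 = 7413 (decimal)
Difference: |1085 - 7413| = 6328
6328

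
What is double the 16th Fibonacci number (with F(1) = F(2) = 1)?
The 16th Fibonacci number (with F(1) = F(2) = 1) = 987
Compute 987 × 2 = 1974
1974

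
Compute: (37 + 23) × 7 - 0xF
Convert 0xF (hexadecimal) → 15 (decimal)
Expression in decimal: (37 + 23) × 7 - 15
Parentheses first: 37 + 23 = 60
Multiply: 60 × 7 = 420
Subtract: 420 - 15 = 405
405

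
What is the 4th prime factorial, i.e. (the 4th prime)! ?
Convert the 4th prime (prime index) → 7 (decimal)
Compute 7! = 5040
5040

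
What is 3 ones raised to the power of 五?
Convert 3 ones (place-value notation) → 3 (decimal)
Convert 五 (Chinese numeral) → 5 (decimal)
Compute 3 ^ 5 = 243
243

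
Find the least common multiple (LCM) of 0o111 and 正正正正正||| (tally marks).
Convert 0o111 (octal) → 1×64 + 1×8 + 1 = 73 (decimal)
Convert 正正正正正||| (tally marks) → 5 + 5 + 5 + 5 + 5 + 3 = 28 (decimal)
Compute lcm(73, 28) = 2044
2044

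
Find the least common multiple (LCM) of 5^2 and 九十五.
Convert 5^2 (power) → 25 (decimal)
Convert 九十五 (Chinese numeral) → 9×10 + 5 = 95 (decimal)
Compute lcm(25, 95) = 475
475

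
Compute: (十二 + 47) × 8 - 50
Convert 十二 (Chinese numeral) → 1×10 + 2 = 12 (decimal)
Expression in decimal: (12 + 47) × 8 - 50
Parentheses first: 12 + 47 = 59
Multiply: 59 × 8 = 472
Subtract: 472 - 50 = 422
422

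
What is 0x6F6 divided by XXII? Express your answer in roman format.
Convert 0x6F6 (hexadecimal) → 6×256 + 15×16 + 6 = 1782 (decimal)
Convert XXII (Roman numeral) → 10 + 10 + 1 + 1 = 22 (decimal)
Compute 1782 ÷ 22 = 81
Convert 81 (decimal) → 81 = 50 + 10 + 10 + 10 + 1 → LXXXI (Roman numeral)
LXXXI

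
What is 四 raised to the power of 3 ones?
Convert 四 (Chinese numeral) → 4 (decimal)
Convert 3 ones (place-value notation) → 3 (decimal)
Compute 4 ^ 3 = 64
64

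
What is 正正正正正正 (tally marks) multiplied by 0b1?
Convert 正正正正正正 (tally marks) → 5 + 5 + 5 + 5 + 5 + 5 = 30 (decimal)
Convert 0b1 (binary) → 1 (decimal)
Compute 30 × 1 = 30
30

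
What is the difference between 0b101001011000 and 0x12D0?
Convert 0b101001011000 (binary) → 2048 + 512 + 64 + 16 + 8 = 2648 (decimal)
Convert 0x12D0 (hexadecimal) → 1×4096 + 2×256 + 13×16 = 4816 (decimal)
Difference: |2648 - 4816| = 2168
2168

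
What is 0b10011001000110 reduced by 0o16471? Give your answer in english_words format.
Convert 0b10011001000110 (binary) → 8192 + 1024 + 512 + 64 + 4 + 2 = 9798 (decimal)
Convert 0o16471 (octal) → 1×4096 + 6×512 + 4×64 + 7×8 + 1 = 7481 (decimal)
Compute 9798 - 7481 = 2317
Convert 2317 (decimal) → 2317 = 2×1000 + 3×100 + 17 → two thousand three hundred seventeen (English words)
two thousand three hundred seventeen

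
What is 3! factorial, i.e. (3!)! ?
Convert 3! (factorial) → 6 (decimal)
Compute 6! = 720
720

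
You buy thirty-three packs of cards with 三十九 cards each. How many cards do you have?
Convert 三十九 (Chinese numeral) → 3×10 + 9 = 39 (decimal)
Convert thirty-three (English words) → 33 (decimal)
Compute 39 × 33 = 1287
1287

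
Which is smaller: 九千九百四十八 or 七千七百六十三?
Convert 九千九百四十八 (Chinese numeral) → 9×1000 + 9×100 + 4×10 + 8 = 9948 (decimal)
Convert 七千七百六十三 (Chinese numeral) → 7×1000 + 7×100 + 6×10 + 3 = 7763 (decimal)
Compare 9948 vs 7763: smaller = 7763
7763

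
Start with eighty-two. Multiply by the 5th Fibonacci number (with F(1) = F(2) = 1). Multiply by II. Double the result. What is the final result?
Convert eighty-two (English words) → 82 (decimal)
Start: 82
Convert the 5th Fibonacci number (with F(1) = F(2) = 1) (Fibonacci index) → 1, 1, 2, 3, 5 → 5 (decimal)
82 × 5 = 410
Convert II (Roman numeral) → 1 + 1 = 2 (decimal)
410 × 2 = 820
820 × 2 = 1640
1640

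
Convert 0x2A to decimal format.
Convert 0x2A (hexadecimal) → 2×16 + 10 = 42 (decimal)
42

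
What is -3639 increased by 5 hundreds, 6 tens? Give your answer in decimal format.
Convert 5 hundreds, 6 tens (place-value notation) → 5×100 + 6×10 = 560 (decimal)
Compute -3639 + 560 = -3079
-3079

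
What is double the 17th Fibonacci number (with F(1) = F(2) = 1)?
The 17th Fibonacci number (with F(1) = F(2) = 1) = 1597
Compute 1597 × 2 = 3194
3194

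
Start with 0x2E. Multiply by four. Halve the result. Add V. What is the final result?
Convert 0x2E (hexadecimal) → 2×16 + 14 = 46 (decimal)
Start: 46
Convert four (English words) → 4 (decimal)
46 × 4 = 184
184 ÷ 2 = 92
Convert V (Roman numeral) → 5 (decimal)
92 + 5 = 97
97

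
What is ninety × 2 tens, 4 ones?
Convert ninety (English words) → 90 (decimal)
Convert 2 tens, 4 ones (place-value notation) → 2×10 + 4 = 24 (decimal)
Compute 90 × 24 = 2160
2160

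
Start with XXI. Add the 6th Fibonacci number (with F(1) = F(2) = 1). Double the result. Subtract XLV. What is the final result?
Convert XXI (Roman numeral) → 10 + 10 + 1 = 21 (decimal)
Start: 21
Convert the 6th Fibonacci number (with F(1) = F(2) = 1) (Fibonacci index) → 1, 1, 2, 3, 5, 8 → 8 (decimal)
21 + 8 = 29
29 × 2 = 58
Convert XLV (Roman numeral) → 40 + 5 = 45 (decimal)
58 - 45 = 13
13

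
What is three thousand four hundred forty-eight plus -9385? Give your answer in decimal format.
Convert three thousand four hundred forty-eight (English words) → 3×1000 + 4×100 + 48 = 3448 (decimal)
Compute 3448 + -9385 = -5937
-5937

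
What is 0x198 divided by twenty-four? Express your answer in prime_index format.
Convert 0x198 (hexadecimal) → 1×256 + 9×16 + 8 = 408 (decimal)
Convert twenty-four (English words) → 24 (decimal)
Compute 408 ÷ 24 = 17
Convert 17 (decimal) → the 7th prime (prime index)
the 7th prime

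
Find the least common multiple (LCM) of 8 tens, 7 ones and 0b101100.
Convert 8 tens, 7 ones (place-value notation) → 8×10 + 7 = 87 (decimal)
Convert 0b101100 (binary) → 32 + 8 + 4 = 44 (decimal)
Compute lcm(87, 44) = 3828
3828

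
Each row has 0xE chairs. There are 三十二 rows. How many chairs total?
Convert 0xE (hexadecimal) → 14 (decimal)
Convert 三十二 (Chinese numeral) → 3×10 + 2 = 32 (decimal)
Compute 14 × 32 = 448
448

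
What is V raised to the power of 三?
Convert V (Roman numeral) → 5 (decimal)
Convert 三 (Chinese numeral) → 3 (decimal)
Compute 5 ^ 3 = 125
125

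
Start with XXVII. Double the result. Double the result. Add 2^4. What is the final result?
Convert XXVII (Roman numeral) → 10 + 10 + 5 + 1 + 1 = 27 (decimal)
Start: 27
27 × 2 = 54
54 × 2 = 108
Convert 2^4 (power) → 16 (decimal)
108 + 16 = 124
124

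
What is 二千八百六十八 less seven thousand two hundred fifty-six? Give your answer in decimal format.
Convert 二千八百六十八 (Chinese numeral) → 2×1000 + 8×100 + 6×10 + 8 = 2868 (decimal)
Convert seven thousand two hundred fifty-six (English words) → 7×1000 + 2×100 + 56 = 7256 (decimal)
Compute 2868 - 7256 = -4388
-4388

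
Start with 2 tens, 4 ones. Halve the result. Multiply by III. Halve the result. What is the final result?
Convert 2 tens, 4 ones (place-value notation) → 2×10 + 4 = 24 (decimal)
Start: 24
24 ÷ 2 = 12
Convert III (Roman numeral) → 1 + 1 + 1 = 3 (decimal)
12 × 3 = 36
36 ÷ 2 = 18
18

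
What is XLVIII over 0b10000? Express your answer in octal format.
Convert XLVIII (Roman numeral) → 40 + 5 + 1 + 1 + 1 = 48 (decimal)
Convert 0b10000 (binary) → 16 (decimal)
Compute 48 ÷ 16 = 3
Convert 3 (decimal) → 0o3 (octal)
0o3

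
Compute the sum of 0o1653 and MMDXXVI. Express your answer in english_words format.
Convert 0o1653 (octal) → 1×512 + 6×64 + 5×8 + 3 = 939 (decimal)
Convert MMDXXVI (Roman numeral) → 1000 + 1000 + 500 + 10 + 10 + 5 + 1 = 2526 (decimal)
Compute 939 + 2526 = 3465
Convert 3465 (decimal) → 3465 = 3×1000 + 4×100 + 65 → three thousand four hundred sixty-five (English words)
three thousand four hundred sixty-five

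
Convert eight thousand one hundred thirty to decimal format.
Convert eight thousand one hundred thirty (English words) → 8×1000 + 1×100 + 30 = 8130 (decimal)
8130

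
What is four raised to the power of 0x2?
Convert four (English words) → 4 (decimal)
Convert 0x2 (hexadecimal) → 2 (decimal)
Compute 4 ^ 2 = 16
16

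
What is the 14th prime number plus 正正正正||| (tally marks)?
The 14th prime number = 43
Convert 正正正正||| (tally marks) → 5 + 5 + 5 + 5 + 3 = 23 (decimal)
Compute 43 + 23 = 66
66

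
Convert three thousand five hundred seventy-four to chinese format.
Convert three thousand five hundred seventy-four (English words) → 3×1000 + 5×100 + 74 = 3574 (decimal)
Convert 3574 (decimal) → 3574 = 3×1000 + 5×100 + 7×10 + 4 → 三千五百七十四 (Chinese numeral)
三千五百七十四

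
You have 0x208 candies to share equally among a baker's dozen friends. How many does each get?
Convert 0x208 (hexadecimal) → 2×256 + 8 = 520 (decimal)
Convert a baker's dozen (colloquial) → 13 (decimal)
Compute 520 ÷ 13 = 40
40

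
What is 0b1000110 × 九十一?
Convert 0b1000110 (binary) → 64 + 4 + 2 = 70 (decimal)
Convert 九十一 (Chinese numeral) → 9×10 + 1 = 91 (decimal)
Compute 70 × 91 = 6370
6370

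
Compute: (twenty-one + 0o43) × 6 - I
Convert twenty-one (English words) → 21 (decimal)
Convert 0o43 (octal) → 4×8 + 3 = 35 (decimal)
Convert I (Roman numeral) → 1 (decimal)
Expression in decimal: (21 + 35) × 6 - 1
Parentheses first: 21 + 35 = 56
Multiply: 56 × 6 = 336
Subtract: 336 - 1 = 335
335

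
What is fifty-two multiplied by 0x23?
Convert fifty-two (English words) → 52 (decimal)
Convert 0x23 (hexadecimal) → 2×16 + 3 = 35 (decimal)
Compute 52 × 35 = 1820
1820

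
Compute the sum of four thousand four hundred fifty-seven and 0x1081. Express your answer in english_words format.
Convert four thousand four hundred fifty-seven (English words) → 4×1000 + 4×100 + 57 = 4457 (decimal)
Convert 0x1081 (hexadecimal) → 1×4096 + 8×16 + 1 = 4225 (decimal)
Compute 4457 + 4225 = 8682
Convert 8682 (decimal) → 8682 = 8×1000 + 6×100 + 82 → eight thousand six hundred eighty-two (English words)
eight thousand six hundred eighty-two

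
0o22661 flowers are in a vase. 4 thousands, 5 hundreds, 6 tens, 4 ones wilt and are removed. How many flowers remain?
Convert 0o22661 (octal) → 2×4096 + 2×512 + 6×64 + 6×8 + 1 = 9649 (decimal)
Convert 4 thousands, 5 hundreds, 6 tens, 4 ones (place-value notation) → 4×1000 + 5×100 + 6×10 + 4 = 4564 (decimal)
Compute 9649 - 4564 = 5085
5085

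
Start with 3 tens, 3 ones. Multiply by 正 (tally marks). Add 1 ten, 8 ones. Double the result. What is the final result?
Convert 3 tens, 3 ones (place-value notation) → 3×10 + 3 = 33 (decimal)
Start: 33
Convert 正 (tally marks) → 5 (decimal)
33 × 5 = 165
Convert 1 ten, 8 ones (place-value notation) → 1×10 + 8 = 18 (decimal)
165 + 18 = 183
183 × 2 = 366
366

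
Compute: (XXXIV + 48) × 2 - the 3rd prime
Convert XXXIV (Roman numeral) → 10 + 10 + 10 + 4 = 34 (decimal)
Convert the 3rd prime (prime index) → 5 (decimal)
Expression in decimal: (34 + 48) × 2 - 5
Parentheses first: 34 + 48 = 82
Multiply: 82 × 2 = 164
Subtract: 164 - 5 = 159
159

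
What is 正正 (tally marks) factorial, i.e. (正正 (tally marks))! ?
Convert 正正 (tally marks) → 5 + 5 = 10 (decimal)
Compute 10! = 3628800
3628800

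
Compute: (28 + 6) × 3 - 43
Parentheses first: 28 + 6 = 34
Multiply: 34 × 3 = 102
Subtract: 102 - 43 = 59
59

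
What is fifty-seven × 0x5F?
Convert fifty-seven (English words) → 57 (decimal)
Convert 0x5F (hexadecimal) → 5×16 + 15 = 95 (decimal)
Compute 57 × 95 = 5415
5415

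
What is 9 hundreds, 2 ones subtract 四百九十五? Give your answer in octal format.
Convert 9 hundreds, 2 ones (place-value notation) → 9×100 + 2 = 902 (decimal)
Convert 四百九十五 (Chinese numeral) → 4×100 + 9×10 + 5 = 495 (decimal)
Compute 902 - 495 = 407
Convert 407 (decimal) → 407 = 6×64 + 2×8 + 7 → 0o627 (octal)
0o627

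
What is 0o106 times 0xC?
Convert 0o106 (octal) → 1×64 + 6 = 70 (decimal)
Convert 0xC (hexadecimal) → 12 (decimal)
Compute 70 × 12 = 840
840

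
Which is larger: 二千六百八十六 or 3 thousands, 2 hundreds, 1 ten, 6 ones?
Convert 二千六百八十六 (Chinese numeral) → 2×1000 + 6×100 + 8×10 + 6 = 2686 (decimal)
Convert 3 thousands, 2 hundreds, 1 ten, 6 ones (place-value notation) → 3×1000 + 2×100 + 1×10 + 6 = 3216 (decimal)
Compare 2686 vs 3216: larger = 3216
3216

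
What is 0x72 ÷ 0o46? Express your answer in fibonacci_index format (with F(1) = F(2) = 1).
Convert 0x72 (hexadecimal) → 7×16 + 2 = 114 (decimal)
Convert 0o46 (octal) → 4×8 + 6 = 38 (decimal)
Compute 114 ÷ 38 = 3
Convert 3 (decimal) → 1, 1, 2, 3 → the 4th Fibonacci number (Fibonacci index)
the 4th Fibonacci number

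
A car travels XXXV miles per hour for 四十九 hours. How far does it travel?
Convert XXXV (Roman numeral) → 10 + 10 + 10 + 5 = 35 (decimal)
Convert 四十九 (Chinese numeral) → 4×10 + 9 = 49 (decimal)
Compute 35 × 49 = 1715
1715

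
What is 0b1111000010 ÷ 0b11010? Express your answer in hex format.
Convert 0b1111000010 (binary) → 512 + 256 + 128 + 64 + 2 = 962 (decimal)
Convert 0b11010 (binary) → 16 + 8 + 2 = 26 (decimal)
Compute 962 ÷ 26 = 37
Convert 37 (decimal) → 37 = 2×16 + 5 → 0x25 (hexadecimal)
0x25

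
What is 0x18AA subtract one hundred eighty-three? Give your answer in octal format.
Convert 0x18AA (hexadecimal) → 1×4096 + 8×256 + 10×16 + 10 = 6314 (decimal)
Convert one hundred eighty-three (English words) → 1×100 + 83 = 183 (decimal)
Compute 6314 - 183 = 6131
Convert 6131 (decimal) → 6131 = 1×4096 + 3×512 + 7×64 + 6×8 + 3 → 0o13763 (octal)
0o13763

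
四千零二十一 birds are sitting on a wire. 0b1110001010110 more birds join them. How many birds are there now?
Convert 四千零二十一 (Chinese numeral) → 4×1000 + 2×10 + 1 = 4021 (decimal)
Convert 0b1110001010110 (binary) → 4096 + 2048 + 1024 + 64 + 16 + 4 + 2 = 7254 (decimal)
Compute 4021 + 7254 = 11275
11275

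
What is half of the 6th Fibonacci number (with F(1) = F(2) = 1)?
The 6th Fibonacci number (with F(1) = F(2) = 1): 1, 1, 2, 3, 5, 8 → 8
Compute 8 ÷ 2 = 4
4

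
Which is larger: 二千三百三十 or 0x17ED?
Convert 二千三百三十 (Chinese numeral) → 2×1000 + 3×100 + 3×10 = 2330 (decimal)
Convert 0x17ED (hexadecimal) → 1×4096 + 7×256 + 14×16 + 13 = 6125 (decimal)
Compare 2330 vs 6125: larger = 6125
6125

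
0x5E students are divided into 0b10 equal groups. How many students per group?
Convert 0x5E (hexadecimal) → 5×16 + 14 = 94 (decimal)
Convert 0b10 (binary) → 2 (decimal)
Compute 94 ÷ 2 = 47
47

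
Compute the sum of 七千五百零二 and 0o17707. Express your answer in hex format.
Convert 七千五百零二 (Chinese numeral) → 7×1000 + 5×100 + 2 = 7502 (decimal)
Convert 0o17707 (octal) → 1×4096 + 7×512 + 7×64 + 7 = 8135 (decimal)
Compute 7502 + 8135 = 15637
Convert 15637 (decimal) → 15637 = 3×4096 + 13×256 + 1×16 + 5 → 0x3D15 (hexadecimal)
0x3D15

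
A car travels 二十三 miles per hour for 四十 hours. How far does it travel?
Convert 二十三 (Chinese numeral) → 2×10 + 3 = 23 (decimal)
Convert 四十 (Chinese numeral) → 4×10 = 40 (decimal)
Compute 23 × 40 = 920
920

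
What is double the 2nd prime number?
The 2nd prime number = 3
Compute 3 × 2 = 6
6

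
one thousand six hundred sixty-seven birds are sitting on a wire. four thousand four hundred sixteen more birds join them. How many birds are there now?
Convert one thousand six hundred sixty-seven (English words) → 1×1000 + 6×100 + 67 = 1667 (decimal)
Convert four thousand four hundred sixteen (English words) → 4×1000 + 4×100 + 16 = 4416 (decimal)
Compute 1667 + 4416 = 6083
6083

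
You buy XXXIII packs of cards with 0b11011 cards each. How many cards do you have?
Convert 0b11011 (binary) → 16 + 8 + 2 + 1 = 27 (decimal)
Convert XXXIII (Roman numeral) → 10 + 10 + 10 + 1 + 1 + 1 = 33 (decimal)
Compute 27 × 33 = 891
891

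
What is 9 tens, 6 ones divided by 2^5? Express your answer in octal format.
Convert 9 tens, 6 ones (place-value notation) → 9×10 + 6 = 96 (decimal)
Convert 2^5 (power) → 32 (decimal)
Compute 96 ÷ 32 = 3
Convert 3 (decimal) → 0o3 (octal)
0o3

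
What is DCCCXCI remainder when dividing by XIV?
Convert DCCCXCI (Roman numeral) → 500 + 100 + 100 + 100 + 90 + 1 = 891 (decimal)
Convert XIV (Roman numeral) → 10 + 4 = 14 (decimal)
Compute 891 mod 14 = 9
9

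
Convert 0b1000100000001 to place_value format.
Convert 0b1000100000001 (binary) → 4096 + 256 + 1 = 4353 (decimal)
Convert 4353 (decimal) → 4353 = 4×1000 + 3×100 + 5×10 + 3 → 4 thousands, 3 hundreds, 5 tens, 3 ones (place-value notation)
4 thousands, 3 hundreds, 5 tens, 3 ones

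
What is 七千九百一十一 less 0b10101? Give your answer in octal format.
Convert 七千九百一十一 (Chinese numeral) → 7×1000 + 9×100 + 1×10 + 1 = 7911 (decimal)
Convert 0b10101 (binary) → 16 + 4 + 1 = 21 (decimal)
Compute 7911 - 21 = 7890
Convert 7890 (decimal) → 7890 = 1×4096 + 7×512 + 3×64 + 2×8 + 2 → 0o17322 (octal)
0o17322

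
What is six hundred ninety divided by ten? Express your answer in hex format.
Convert six hundred ninety (English words) → 6×100 + 90 = 690 (decimal)
Convert ten (English words) → 10 (decimal)
Compute 690 ÷ 10 = 69
Convert 69 (decimal) → 69 = 4×16 + 5 → 0x45 (hexadecimal)
0x45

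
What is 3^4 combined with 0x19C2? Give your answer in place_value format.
Convert 3^4 (power) → 81 (decimal)
Convert 0x19C2 (hexadecimal) → 1×4096 + 9×256 + 12×16 + 2 = 6594 (decimal)
Compute 81 + 6594 = 6675
Convert 6675 (decimal) → 6675 = 6×1000 + 6×100 + 7×10 + 5 → 6 thousands, 6 hundreds, 7 tens, 5 ones (place-value notation)
6 thousands, 6 hundreds, 7 tens, 5 ones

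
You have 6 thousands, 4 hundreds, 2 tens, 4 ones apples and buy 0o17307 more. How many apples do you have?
Convert 6 thousands, 4 hundreds, 2 tens, 4 ones (place-value notation) → 6×1000 + 4×100 + 2×10 + 4 = 6424 (decimal)
Convert 0o17307 (octal) → 1×4096 + 7×512 + 3×64 + 7 = 7879 (decimal)
Compute 6424 + 7879 = 14303
14303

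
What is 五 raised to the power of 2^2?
Convert 五 (Chinese numeral) → 5 (decimal)
Convert 2^2 (power) → 4 (decimal)
Compute 5 ^ 4 = 625
625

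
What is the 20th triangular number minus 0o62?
The 20th triangular number = 20×21/2 = 210
Convert 0o62 (octal) → 6×8 + 2 = 50 (decimal)
Compute 210 - 50 = 160
160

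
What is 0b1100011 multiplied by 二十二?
Convert 0b1100011 (binary) → 64 + 32 + 2 + 1 = 99 (decimal)
Convert 二十二 (Chinese numeral) → 2×10 + 2 = 22 (decimal)
Compute 99 × 22 = 2178
2178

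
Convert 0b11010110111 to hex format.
Convert 0b11010110111 (binary) → 1024 + 512 + 128 + 32 + 16 + 4 + 2 + 1 = 1719 (decimal)
Convert 1719 (decimal) → 1719 = 6×256 + 11×16 + 7 → 0x6B7 (hexadecimal)
0x6B7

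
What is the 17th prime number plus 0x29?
The 17th prime number = 59
Convert 0x29 (hexadecimal) → 2×16 + 9 = 41 (decimal)
Compute 59 + 41 = 100
100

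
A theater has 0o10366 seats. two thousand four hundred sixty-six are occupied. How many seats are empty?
Convert 0o10366 (octal) → 1×4096 + 3×64 + 6×8 + 6 = 4342 (decimal)
Convert two thousand four hundred sixty-six (English words) → 2×1000 + 4×100 + 66 = 2466 (decimal)
Compute 4342 - 2466 = 1876
1876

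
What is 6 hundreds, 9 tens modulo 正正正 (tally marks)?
Convert 6 hundreds, 9 tens (place-value notation) → 6×100 + 9×10 = 690 (decimal)
Convert 正正正 (tally marks) → 5 + 5 + 5 = 15 (decimal)
Compute 690 mod 15 = 0
0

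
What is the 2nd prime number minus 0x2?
The 2nd prime number = 3
Convert 0x2 (hexadecimal) → 2 (decimal)
Compute 3 - 2 = 1
1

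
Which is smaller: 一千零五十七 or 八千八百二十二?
Convert 一千零五十七 (Chinese numeral) → 1×1000 + 5×10 + 7 = 1057 (decimal)
Convert 八千八百二十二 (Chinese numeral) → 8×1000 + 8×100 + 2×10 + 2 = 8822 (decimal)
Compare 1057 vs 8822: smaller = 1057
1057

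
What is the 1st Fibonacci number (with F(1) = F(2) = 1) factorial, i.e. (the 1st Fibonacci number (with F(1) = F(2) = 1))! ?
Convert the 1st Fibonacci number (with F(1) = F(2) = 1) (Fibonacci index) → 1 (decimal)
Compute 1! = 1
1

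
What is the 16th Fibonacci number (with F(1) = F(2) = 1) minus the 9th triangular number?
The 16th Fibonacci number (with F(1) = F(2) = 1) = 987
Convert the 9th triangular number (triangular index) → 9×10/2 = 45 (decimal)
Compute 987 - 45 = 942
942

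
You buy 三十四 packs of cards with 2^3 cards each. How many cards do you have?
Convert 2^3 (power) → 8 (decimal)
Convert 三十四 (Chinese numeral) → 3×10 + 4 = 34 (decimal)
Compute 8 × 34 = 272
272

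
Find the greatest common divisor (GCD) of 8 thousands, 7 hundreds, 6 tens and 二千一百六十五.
Convert 8 thousands, 7 hundreds, 6 tens (place-value notation) → 8×1000 + 7×100 + 6×10 = 8760 (decimal)
Convert 二千一百六十五 (Chinese numeral) → 2×1000 + 1×100 + 6×10 + 5 = 2165 (decimal)
Compute gcd(8760, 2165) = 5
5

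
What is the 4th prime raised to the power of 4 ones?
Convert the 4th prime (prime index) → 7 (decimal)
Convert 4 ones (place-value notation) → 4 (decimal)
Compute 7 ^ 4 = 2401
2401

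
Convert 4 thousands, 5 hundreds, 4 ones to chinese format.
Convert 4 thousands, 5 hundreds, 4 ones (place-value notation) → 4×1000 + 5×100 + 4 = 4504 (decimal)
Convert 4504 (decimal) → 4504 = 4×1000 + 5×100 + 4 → 四千五百零四 (Chinese numeral)
四千五百零四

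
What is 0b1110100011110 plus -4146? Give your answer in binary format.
Convert 0b1110100011110 (binary) → 4096 + 2048 + 1024 + 256 + 16 + 8 + 4 + 2 = 7454 (decimal)
Compute 7454 + -4146 = 3308
Convert 3308 (decimal) → 3308 = 2048 + 1024 + 128 + 64 + 32 + 8 + 4 → 0b110011101100 (binary)
0b110011101100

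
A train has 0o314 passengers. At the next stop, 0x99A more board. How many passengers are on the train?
Convert 0o314 (octal) → 3×64 + 1×8 + 4 = 204 (decimal)
Convert 0x99A (hexadecimal) → 9×256 + 9×16 + 10 = 2458 (decimal)
Compute 204 + 2458 = 2662
2662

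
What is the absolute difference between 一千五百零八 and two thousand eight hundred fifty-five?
Convert 一千五百零八 (Chinese numeral) → 1×1000 + 5×100 + 8 = 1508 (decimal)
Convert two thousand eight hundred fifty-five (English words) → 2×1000 + 8×100 + 55 = 2855 (decimal)
Compute |1508 - 2855| = 1347
1347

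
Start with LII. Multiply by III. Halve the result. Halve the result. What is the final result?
Convert LII (Roman numeral) → 50 + 1 + 1 = 52 (decimal)
Start: 52
Convert III (Roman numeral) → 1 + 1 + 1 = 3 (decimal)
52 × 3 = 156
156 ÷ 2 = 78
78 ÷ 2 = 39
39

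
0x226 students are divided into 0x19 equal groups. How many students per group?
Convert 0x226 (hexadecimal) → 2×256 + 2×16 + 6 = 550 (decimal)
Convert 0x19 (hexadecimal) → 1×16 + 9 = 25 (decimal)
Compute 550 ÷ 25 = 22
22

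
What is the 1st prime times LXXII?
Convert the 1st prime (prime index) → 2 (decimal)
Convert LXXII (Roman numeral) → 50 + 10 + 10 + 1 + 1 = 72 (decimal)
Compute 2 × 72 = 144
144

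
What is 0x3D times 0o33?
Convert 0x3D (hexadecimal) → 3×16 + 13 = 61 (decimal)
Convert 0o33 (octal) → 3×8 + 3 = 27 (decimal)
Compute 61 × 27 = 1647
1647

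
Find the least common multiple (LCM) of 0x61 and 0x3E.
Convert 0x61 (hexadecimal) → 6×16 + 1 = 97 (decimal)
Convert 0x3E (hexadecimal) → 3×16 + 14 = 62 (decimal)
Compute lcm(97, 62) = 6014
6014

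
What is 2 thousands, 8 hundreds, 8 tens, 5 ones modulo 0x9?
Convert 2 thousands, 8 hundreds, 8 tens, 5 ones (place-value notation) → 2×1000 + 8×100 + 8×10 + 5 = 2885 (decimal)
Convert 0x9 (hexadecimal) → 9 (decimal)
Compute 2885 mod 9 = 5
5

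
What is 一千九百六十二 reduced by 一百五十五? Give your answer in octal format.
Convert 一千九百六十二 (Chinese numeral) → 1×1000 + 9×100 + 6×10 + 2 = 1962 (decimal)
Convert 一百五十五 (Chinese numeral) → 1×100 + 5×10 + 5 = 155 (decimal)
Compute 1962 - 155 = 1807
Convert 1807 (decimal) → 1807 = 3×512 + 4×64 + 1×8 + 7 → 0o3417 (octal)
0o3417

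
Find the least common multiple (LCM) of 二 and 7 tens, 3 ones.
Convert 二 (Chinese numeral) → 2 (decimal)
Convert 7 tens, 3 ones (place-value notation) → 7×10 + 3 = 73 (decimal)
Compute lcm(2, 73) = 146
146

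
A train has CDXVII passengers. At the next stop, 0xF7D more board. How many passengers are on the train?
Convert CDXVII (Roman numeral) → 400 + 10 + 5 + 1 + 1 = 417 (decimal)
Convert 0xF7D (hexadecimal) → 15×256 + 7×16 + 13 = 3965 (decimal)
Compute 417 + 3965 = 4382
4382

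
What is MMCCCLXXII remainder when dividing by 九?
Convert MMCCCLXXII (Roman numeral) → 1000 + 1000 + 100 + 100 + 100 + 50 + 10 + 10 + 1 + 1 = 2372 (decimal)
Convert 九 (Chinese numeral) → 9 (decimal)
Compute 2372 mod 9 = 5
5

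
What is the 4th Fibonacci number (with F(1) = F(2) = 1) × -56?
Convert the 4th Fibonacci number (with F(1) = F(2) = 1) (Fibonacci index) → 1, 1, 2, 3 → 3 (decimal)
Compute 3 × -56 = -168
-168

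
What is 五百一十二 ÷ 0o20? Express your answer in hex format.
Convert 五百一十二 (Chinese numeral) → 5×100 + 1×10 + 2 = 512 (decimal)
Convert 0o20 (octal) → 2×8 = 16 (decimal)
Compute 512 ÷ 16 = 32
Convert 32 (decimal) → 32 = 2×16 → 0x20 (hexadecimal)
0x20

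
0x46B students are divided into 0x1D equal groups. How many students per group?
Convert 0x46B (hexadecimal) → 4×256 + 6×16 + 11 = 1131 (decimal)
Convert 0x1D (hexadecimal) → 1×16 + 13 = 29 (decimal)
Compute 1131 ÷ 29 = 39
39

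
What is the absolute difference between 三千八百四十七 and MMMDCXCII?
Convert 三千八百四十七 (Chinese numeral) → 3×1000 + 8×100 + 4×10 + 7 = 3847 (decimal)
Convert MMMDCXCII (Roman numeral) → 1000 + 1000 + 1000 + 500 + 100 + 90 + 1 + 1 = 3692 (decimal)
Compute |3847 - 3692| = 155
155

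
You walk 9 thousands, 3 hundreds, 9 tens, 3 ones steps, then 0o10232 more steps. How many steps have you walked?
Convert 9 thousands, 3 hundreds, 9 tens, 3 ones (place-value notation) → 9×1000 + 3×100 + 9×10 + 3 = 9393 (decimal)
Convert 0o10232 (octal) → 1×4096 + 2×64 + 3×8 + 2 = 4250 (decimal)
Compute 9393 + 4250 = 13643
13643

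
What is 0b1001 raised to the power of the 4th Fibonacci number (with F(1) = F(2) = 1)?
Convert 0b1001 (binary) → 8 + 1 = 9 (decimal)
Convert the 4th Fibonacci number (with F(1) = F(2) = 1) (Fibonacci index) → 1, 1, 2, 3 → 3 (decimal)
Compute 9 ^ 3 = 729
729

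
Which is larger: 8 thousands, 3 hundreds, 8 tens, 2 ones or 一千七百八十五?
Convert 8 thousands, 3 hundreds, 8 tens, 2 ones (place-value notation) → 8×1000 + 3×100 + 8×10 + 2 = 8382 (decimal)
Convert 一千七百八十五 (Chinese numeral) → 1×1000 + 7×100 + 8×10 + 5 = 1785 (decimal)
Compare 8382 vs 1785: larger = 8382
8382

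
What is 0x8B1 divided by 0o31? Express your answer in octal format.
Convert 0x8B1 (hexadecimal) → 8×256 + 11×16 + 1 = 2225 (decimal)
Convert 0o31 (octal) → 3×8 + 1 = 25 (decimal)
Compute 2225 ÷ 25 = 89
Convert 89 (decimal) → 89 = 1×64 + 3×8 + 1 → 0o131 (octal)
0o131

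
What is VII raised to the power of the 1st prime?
Convert VII (Roman numeral) → 5 + 1 + 1 = 7 (decimal)
Convert the 1st prime (prime index) → 2 (decimal)
Compute 7 ^ 2 = 49
49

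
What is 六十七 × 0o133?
Convert 六十七 (Chinese numeral) → 6×10 + 7 = 67 (decimal)
Convert 0o133 (octal) → 1×64 + 3×8 + 3 = 91 (decimal)
Compute 67 × 91 = 6097
6097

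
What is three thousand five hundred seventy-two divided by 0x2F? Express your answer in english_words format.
Convert three thousand five hundred seventy-two (English words) → 3×1000 + 5×100 + 72 = 3572 (decimal)
Convert 0x2F (hexadecimal) → 2×16 + 15 = 47 (decimal)
Compute 3572 ÷ 47 = 76
Convert 76 (decimal) → seventy-six (English words)
seventy-six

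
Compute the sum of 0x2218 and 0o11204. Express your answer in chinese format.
Convert 0x2218 (hexadecimal) → 2×4096 + 2×256 + 1×16 + 8 = 8728 (decimal)
Convert 0o11204 (octal) → 1×4096 + 1×512 + 2×64 + 4 = 4740 (decimal)
Compute 8728 + 4740 = 13468
Convert 13468 (decimal) → 13468 = 1×10000 + 3×1000 + 4×100 + 6×10 + 8 → 一万三千四百六十八 (Chinese numeral)
一万三千四百六十八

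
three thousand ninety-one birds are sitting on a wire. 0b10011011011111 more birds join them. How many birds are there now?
Convert three thousand ninety-one (English words) → 3×1000 + 91 = 3091 (decimal)
Convert 0b10011011011111 (binary) → 8192 + 1024 + 512 + 128 + 64 + 16 + 8 + 4 + 2 + 1 = 9951 (decimal)
Compute 3091 + 9951 = 13042
13042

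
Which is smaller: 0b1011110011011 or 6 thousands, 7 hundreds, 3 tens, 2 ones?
Convert 0b1011110011011 (binary) → 4096 + 1024 + 512 + 256 + 128 + 16 + 8 + 2 + 1 = 6043 (decimal)
Convert 6 thousands, 7 hundreds, 3 tens, 2 ones (place-value notation) → 6×1000 + 7×100 + 3×10 + 2 = 6732 (decimal)
Compare 6043 vs 6732: smaller = 6043
6043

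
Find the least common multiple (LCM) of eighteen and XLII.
Convert eighteen (English words) → 18 (decimal)
Convert XLII (Roman numeral) → 40 + 1 + 1 = 42 (decimal)
Compute lcm(18, 42) = 126
126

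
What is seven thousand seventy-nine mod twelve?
Convert seven thousand seventy-nine (English words) → 7×1000 + 79 = 7079 (decimal)
Convert twelve (English words) → 12 (decimal)
Compute 7079 mod 12 = 11
11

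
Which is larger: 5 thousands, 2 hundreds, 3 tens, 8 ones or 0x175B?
Convert 5 thousands, 2 hundreds, 3 tens, 8 ones (place-value notation) → 5×1000 + 2×100 + 3×10 + 8 = 5238 (decimal)
Convert 0x175B (hexadecimal) → 1×4096 + 7×256 + 5×16 + 11 = 5979 (decimal)
Compare 5238 vs 5979: larger = 5979
5979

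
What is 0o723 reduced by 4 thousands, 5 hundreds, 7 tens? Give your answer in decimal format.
Convert 0o723 (octal) → 7×64 + 2×8 + 3 = 467 (decimal)
Convert 4 thousands, 5 hundreds, 7 tens (place-value notation) → 4×1000 + 5×100 + 7×10 = 4570 (decimal)
Compute 467 - 4570 = -4103
-4103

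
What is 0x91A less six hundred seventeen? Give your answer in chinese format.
Convert 0x91A (hexadecimal) → 9×256 + 1×16 + 10 = 2330 (decimal)
Convert six hundred seventeen (English words) → 6×100 + 17 = 617 (decimal)
Compute 2330 - 617 = 1713
Convert 1713 (decimal) → 1713 = 1×1000 + 7×100 + 1×10 + 3 → 一千七百一十三 (Chinese numeral)
一千七百一十三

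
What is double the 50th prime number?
The 50th prime number = 229
Compute 229 × 2 = 458
458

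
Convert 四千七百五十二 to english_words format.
Convert 四千七百五十二 (Chinese numeral) → 4×1000 + 7×100 + 5×10 + 2 = 4752 (decimal)
Convert 4752 (decimal) → 4752 = 4×1000 + 7×100 + 52 → four thousand seven hundred fifty-two (English words)
four thousand seven hundred fifty-two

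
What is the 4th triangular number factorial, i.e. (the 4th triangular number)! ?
Convert the 4th triangular number (triangular index) → 4×5/2 = 10 (decimal)
Compute 10! = 3628800
3628800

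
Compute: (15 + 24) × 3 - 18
Parentheses first: 15 + 24 = 39
Multiply: 39 × 3 = 117
Subtract: 117 - 18 = 99
99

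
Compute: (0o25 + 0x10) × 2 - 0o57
Convert 0o25 (octal) → 2×8 + 5 = 21 (decimal)
Convert 0x10 (hexadecimal) → 1×16 = 16 (decimal)
Convert 0o57 (octal) → 5×8 + 7 = 47 (decimal)
Expression in decimal: (21 + 16) × 2 - 47
Parentheses first: 21 + 16 = 37
Multiply: 37 × 2 = 74
Subtract: 74 - 47 = 27
27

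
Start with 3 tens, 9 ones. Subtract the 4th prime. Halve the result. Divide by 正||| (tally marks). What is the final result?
Convert 3 tens, 9 ones (place-value notation) → 3×10 + 9 = 39 (decimal)
Start: 39
Convert the 4th prime (prime index) → 7 (decimal)
39 - 7 = 32
32 ÷ 2 = 16
Convert 正||| (tally marks) → 5 + 3 = 8 (decimal)
16 ÷ 8 = 2
2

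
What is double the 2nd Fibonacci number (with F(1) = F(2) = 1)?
The 2nd Fibonacci number (with F(1) = F(2) = 1) = 1
Compute 1 × 2 = 2
2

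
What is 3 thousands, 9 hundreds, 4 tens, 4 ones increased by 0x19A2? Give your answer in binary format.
Convert 3 thousands, 9 hundreds, 4 tens, 4 ones (place-value notation) → 3×1000 + 9×100 + 4×10 + 4 = 3944 (decimal)
Convert 0x19A2 (hexadecimal) → 1×4096 + 9×256 + 10×16 + 2 = 6562 (decimal)
Compute 3944 + 6562 = 10506
Convert 10506 (decimal) → 10506 = 8192 + 2048 + 256 + 8 + 2 → 0b10100100001010 (binary)
0b10100100001010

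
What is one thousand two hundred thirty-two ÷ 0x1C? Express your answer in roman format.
Convert one thousand two hundred thirty-two (English words) → 1×1000 + 2×100 + 32 = 1232 (decimal)
Convert 0x1C (hexadecimal) → 1×16 + 12 = 28 (decimal)
Compute 1232 ÷ 28 = 44
Convert 44 (decimal) → 44 = 40 + 4 → XLIV (Roman numeral)
XLIV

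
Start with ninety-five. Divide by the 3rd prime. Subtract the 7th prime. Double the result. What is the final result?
Convert ninety-five (English words) → 95 (decimal)
Start: 95
Convert the 3rd prime (prime index) → 5 (decimal)
95 ÷ 5 = 19
Convert the 7th prime (prime index) → 17 (decimal)
19 - 17 = 2
2 × 2 = 4
4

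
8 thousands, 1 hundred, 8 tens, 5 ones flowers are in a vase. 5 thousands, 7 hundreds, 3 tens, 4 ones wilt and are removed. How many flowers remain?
Convert 8 thousands, 1 hundred, 8 tens, 5 ones (place-value notation) → 8×1000 + 1×100 + 8×10 + 5 = 8185 (decimal)
Convert 5 thousands, 7 hundreds, 3 tens, 4 ones (place-value notation) → 5×1000 + 7×100 + 3×10 + 4 = 5734 (decimal)
Compute 8185 - 5734 = 2451
2451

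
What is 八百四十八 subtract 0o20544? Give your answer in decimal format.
Convert 八百四十八 (Chinese numeral) → 8×100 + 4×10 + 8 = 848 (decimal)
Convert 0o20544 (octal) → 2×4096 + 5×64 + 4×8 + 4 = 8548 (decimal)
Compute 848 - 8548 = -7700
-7700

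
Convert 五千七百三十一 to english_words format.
Convert 五千七百三十一 (Chinese numeral) → 5×1000 + 7×100 + 3×10 + 1 = 5731 (decimal)
Convert 5731 (decimal) → 5731 = 5×1000 + 7×100 + 31 → five thousand seven hundred thirty-one (English words)
five thousand seven hundred thirty-one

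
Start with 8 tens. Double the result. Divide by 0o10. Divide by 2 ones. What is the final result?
Convert 8 tens (place-value notation) → 8×10 = 80 (decimal)
Start: 80
80 × 2 = 160
Convert 0o10 (octal) → 1×8 = 8 (decimal)
160 ÷ 8 = 20
Convert 2 ones (place-value notation) → 2 (decimal)
20 ÷ 2 = 10
10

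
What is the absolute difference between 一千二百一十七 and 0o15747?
Convert 一千二百一十七 (Chinese numeral) → 1×1000 + 2×100 + 1×10 + 7 = 1217 (decimal)
Convert 0o15747 (octal) → 1×4096 + 5×512 + 7×64 + 4×8 + 7 = 7143 (decimal)
Compute |1217 - 7143| = 5926
5926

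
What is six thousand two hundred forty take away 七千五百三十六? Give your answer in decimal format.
Convert six thousand two hundred forty (English words) → 6×1000 + 2×100 + 40 = 6240 (decimal)
Convert 七千五百三十六 (Chinese numeral) → 7×1000 + 5×100 + 3×10 + 6 = 7536 (decimal)
Compute 6240 - 7536 = -1296
-1296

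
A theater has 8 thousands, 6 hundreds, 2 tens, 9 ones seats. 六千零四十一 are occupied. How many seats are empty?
Convert 8 thousands, 6 hundreds, 2 tens, 9 ones (place-value notation) → 8×1000 + 6×100 + 2×10 + 9 = 8629 (decimal)
Convert 六千零四十一 (Chinese numeral) → 6×1000 + 4×10 + 1 = 6041 (decimal)
Compute 8629 - 6041 = 2588
2588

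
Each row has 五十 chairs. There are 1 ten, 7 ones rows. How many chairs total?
Convert 五十 (Chinese numeral) → 5×10 = 50 (decimal)
Convert 1 ten, 7 ones (place-value notation) → 1×10 + 7 = 17 (decimal)
Compute 50 × 17 = 850
850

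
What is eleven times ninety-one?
Convert eleven (English words) → 11 (decimal)
Convert ninety-one (English words) → 91 (decimal)
Compute 11 × 91 = 1001
1001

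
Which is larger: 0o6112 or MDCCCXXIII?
Convert 0o6112 (octal) → 6×512 + 1×64 + 1×8 + 2 = 3146 (decimal)
Convert MDCCCXXIII (Roman numeral) → 1000 + 500 + 100 + 100 + 100 + 10 + 10 + 1 + 1 + 1 = 1823 (decimal)
Compare 3146 vs 1823: larger = 3146
3146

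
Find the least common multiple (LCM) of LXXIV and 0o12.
Convert LXXIV (Roman numeral) → 50 + 10 + 10 + 4 = 74 (decimal)
Convert 0o12 (octal) → 1×8 + 2 = 10 (decimal)
Compute lcm(74, 10) = 370
370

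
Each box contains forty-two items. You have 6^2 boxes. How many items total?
Convert forty-two (English words) → 42 (decimal)
Convert 6^2 (power) → 36 (decimal)
Compute 42 × 36 = 1512
1512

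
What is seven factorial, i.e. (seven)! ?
Convert seven (English words) → 7 (decimal)
Compute 7! = 5040
5040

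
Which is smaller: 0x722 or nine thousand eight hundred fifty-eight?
Convert 0x722 (hexadecimal) → 7×256 + 2×16 + 2 = 1826 (decimal)
Convert nine thousand eight hundred fifty-eight (English words) → 9×1000 + 8×100 + 58 = 9858 (decimal)
Compare 1826 vs 9858: smaller = 1826
1826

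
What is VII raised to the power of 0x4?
Convert VII (Roman numeral) → 5 + 1 + 1 = 7 (decimal)
Convert 0x4 (hexadecimal) → 4 (decimal)
Compute 7 ^ 4 = 2401
2401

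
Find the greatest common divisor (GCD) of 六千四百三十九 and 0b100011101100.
Convert 六千四百三十九 (Chinese numeral) → 6×1000 + 4×100 + 3×10 + 9 = 6439 (decimal)
Convert 0b100011101100 (binary) → 2048 + 128 + 64 + 32 + 8 + 4 = 2284 (decimal)
Compute gcd(6439, 2284) = 1
1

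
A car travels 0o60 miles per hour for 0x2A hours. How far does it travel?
Convert 0o60 (octal) → 6×8 = 48 (decimal)
Convert 0x2A (hexadecimal) → 2×16 + 10 = 42 (decimal)
Compute 48 × 42 = 2016
2016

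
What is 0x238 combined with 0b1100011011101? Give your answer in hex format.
Convert 0x238 (hexadecimal) → 2×256 + 3×16 + 8 = 568 (decimal)
Convert 0b1100011011101 (binary) → 4096 + 2048 + 128 + 64 + 16 + 8 + 4 + 1 = 6365 (decimal)
Compute 568 + 6365 = 6933
Convert 6933 (decimal) → 6933 = 1×4096 + 11×256 + 1×16 + 5 → 0x1B15 (hexadecimal)
0x1B15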